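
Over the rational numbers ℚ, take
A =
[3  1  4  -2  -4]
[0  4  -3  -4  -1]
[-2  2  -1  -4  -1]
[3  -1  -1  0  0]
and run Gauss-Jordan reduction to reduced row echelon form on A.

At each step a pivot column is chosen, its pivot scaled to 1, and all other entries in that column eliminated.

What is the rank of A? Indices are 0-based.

rank = 4

pivot(0,0)=3: scale R0 → (1, 1/3, 4/3, -2/3, -4/3)
  clear (2,0): R2 −= (-2)R0 → (0, 8/3, 5/3, -16/3, -11/3)
  clear (3,0): R3 −= (3)R0 → (0, -2, -5, 2, 4)
pivot(1,1)=4: scale R1 → (0, 1, -3/4, -1, -1/4)
  clear (0,1): R0 −= (1/3)R1 → (1, 0, 19/12, -1/3, -5/4)
  clear (2,1): R2 −= (8/3)R1 → (0, 0, 11/3, -8/3, -3)
  clear (3,1): R3 −= (-2)R1 → (0, 0, -13/2, 0, 7/2)
pivot(2,2)=11/3: scale R2 → (0, 0, 1, -8/11, -9/11)
  clear (0,2): R0 −= (19/12)R2 → (1, 0, 0, 9/11, 1/22)
  clear (1,2): R1 −= (-3/4)R2 → (0, 1, 0, -17/11, -19/22)
  clear (3,2): R3 −= (-13/2)R2 → (0, 0, 0, -52/11, -20/11)
pivot(3,3)=-52/11: scale R3 → (0, 0, 0, 1, 5/13)
  clear (0,3): R0 −= (9/11)R3 → (1, 0, 0, 0, -7/26)
  clear (1,3): R1 −= (-17/11)R3 → (0, 1, 0, 0, -7/26)
  clear (2,3): R2 −= (-8/11)R3 → (0, 0, 1, 0, -7/13)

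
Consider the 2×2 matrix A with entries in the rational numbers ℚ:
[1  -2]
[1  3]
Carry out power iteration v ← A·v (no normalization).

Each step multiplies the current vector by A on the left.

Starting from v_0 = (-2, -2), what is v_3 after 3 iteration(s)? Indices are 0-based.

v_0 = (-2, -2).
v_1 = A·v_0 = (2, -8).
v_2 = A·v_1 = (18, -22).
v_3 = A·v_2 = (62, -48).

v_3 = (62, -48)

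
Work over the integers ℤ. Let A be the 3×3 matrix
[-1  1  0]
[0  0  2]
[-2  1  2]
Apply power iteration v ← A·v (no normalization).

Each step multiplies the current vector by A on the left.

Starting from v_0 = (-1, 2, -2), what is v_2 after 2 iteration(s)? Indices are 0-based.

v_0 = (-1, 2, -2).
v_1 = A·v_0 = (3, -4, 0).
v_2 = A·v_1 = (-7, 0, -10).

v_2 = (-7, 0, -10)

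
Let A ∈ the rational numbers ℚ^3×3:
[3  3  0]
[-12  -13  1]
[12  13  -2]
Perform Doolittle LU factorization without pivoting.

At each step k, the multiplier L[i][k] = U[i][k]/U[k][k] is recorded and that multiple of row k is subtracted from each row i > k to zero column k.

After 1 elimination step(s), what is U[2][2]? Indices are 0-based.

U[2][2] = -2

Step 1: pivot at (0,0) is 3.
  row1 ← row1 − (-4)·row0  ⇒  L[1][0]=-4, U row1=(0, -1, 1)
  row2 ← row2 − (4)·row0  ⇒  L[2][0]=4, U row2=(0, 1, -2)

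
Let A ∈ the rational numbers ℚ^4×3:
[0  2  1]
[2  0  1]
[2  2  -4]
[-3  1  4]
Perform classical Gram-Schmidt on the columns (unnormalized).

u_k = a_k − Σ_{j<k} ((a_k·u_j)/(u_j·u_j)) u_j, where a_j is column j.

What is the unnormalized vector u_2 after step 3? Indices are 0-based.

u_2 = (23/19, 59/19, -32/19, 18/19)

Step 1: u_0 = a_0 = (0, 2, 2, -3).
Step 2: u_1 = a_1 − (1/17)·u_0 = (2, -2/17, 32/17, 20/17).
Step 3: u_2 = a_2 − (-18/17)·u_0 − (-2/19)·u_1 = (23/19, 59/19, -32/19, 18/19).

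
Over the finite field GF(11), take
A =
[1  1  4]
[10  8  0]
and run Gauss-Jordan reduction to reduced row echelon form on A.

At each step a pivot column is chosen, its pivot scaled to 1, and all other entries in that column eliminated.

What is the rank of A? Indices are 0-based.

rank = 2

step 1: normalize row 0 (÷1) = (1, 1, 4)
  row 1: subtract 10×row0 = (0, 9, 4)
step 2: normalize row 1 (÷9) = (0, 1, 9)
  row 0: subtract 1×row1 = (1, 0, 6)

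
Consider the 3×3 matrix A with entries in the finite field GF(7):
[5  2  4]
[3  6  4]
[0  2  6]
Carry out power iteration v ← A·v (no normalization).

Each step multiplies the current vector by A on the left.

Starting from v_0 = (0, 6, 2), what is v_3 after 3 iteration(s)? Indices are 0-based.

v_3 = (3, 2, 6)

v_0 = (0, 6, 2).
v_1 = A·v_0 = (6, 2, 3).
v_2 = A·v_1 = (4, 0, 1).
v_3 = A·v_2 = (3, 2, 6).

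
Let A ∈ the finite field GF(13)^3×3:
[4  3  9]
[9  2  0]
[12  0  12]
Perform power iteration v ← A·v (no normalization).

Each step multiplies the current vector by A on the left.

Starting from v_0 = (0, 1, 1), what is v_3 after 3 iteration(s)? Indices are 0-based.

v_3 = (1, 5, 5)

v_0 = (0, 1, 1).
v_1 = A·v_0 = (12, 2, 12).
v_2 = A·v_1 = (6, 8, 2).
v_3 = A·v_2 = (1, 5, 5).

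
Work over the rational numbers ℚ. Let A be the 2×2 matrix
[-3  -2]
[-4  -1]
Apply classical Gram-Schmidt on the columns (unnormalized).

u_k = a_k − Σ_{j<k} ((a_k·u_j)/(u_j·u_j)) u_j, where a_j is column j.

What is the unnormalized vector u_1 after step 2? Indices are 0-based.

u_1 = (-4/5, 3/5)

Step 1: u_0 = a_0 = (-3, -4).
Step 2: u_1 = a_1 − (2/5)·u_0 = (-4/5, 3/5).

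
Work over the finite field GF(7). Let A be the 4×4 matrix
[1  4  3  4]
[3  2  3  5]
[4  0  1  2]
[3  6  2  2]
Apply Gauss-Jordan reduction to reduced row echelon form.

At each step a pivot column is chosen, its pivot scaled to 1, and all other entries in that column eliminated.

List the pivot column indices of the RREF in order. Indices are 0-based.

pivot columns: 0, 1, 2

pivot(0,0)=1: scale R0 → (1, 4, 3, 4)
  clear (1,0): R1 −= (3)R0 → (0, 4, 1, 0)
  clear (2,0): R2 −= (4)R0 → (0, 5, 3, 0)
  clear (3,0): R3 −= (3)R0 → (0, 1, 0, 4)
pivot(1,1)=4: scale R1 → (0, 1, 2, 0)
  clear (0,1): R0 −= (4)R1 → (1, 0, 2, 4)
  clear (2,1): R2 −= (5)R1 → (0, 0, 0, 0)
  clear (3,1): R3 −= (1)R1 → (0, 0, 5, 4)
pivot(2,2): swap R2↔R3
pivot(2,2)=5: scale R2 → (0, 0, 1, 5)
  clear (0,2): R0 −= (2)R2 → (1, 0, 0, 1)
  clear (1,2): R1 −= (2)R2 → (0, 1, 0, 4)
col 3: no nonzero at/below row 3; advance.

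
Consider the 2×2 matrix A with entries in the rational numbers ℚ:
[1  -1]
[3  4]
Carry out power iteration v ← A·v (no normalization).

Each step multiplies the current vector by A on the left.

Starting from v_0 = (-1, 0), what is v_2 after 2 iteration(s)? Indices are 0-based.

v_0 = (-1, 0).
v_1 = A·v_0 = (-1, -3).
v_2 = A·v_1 = (2, -15).

v_2 = (2, -15)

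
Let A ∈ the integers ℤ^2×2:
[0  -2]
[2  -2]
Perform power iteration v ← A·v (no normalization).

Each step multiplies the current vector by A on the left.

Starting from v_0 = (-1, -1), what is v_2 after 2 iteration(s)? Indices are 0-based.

v_0 = (-1, -1).
v_1 = A·v_0 = (2, 0).
v_2 = A·v_1 = (0, 4).

v_2 = (0, 4)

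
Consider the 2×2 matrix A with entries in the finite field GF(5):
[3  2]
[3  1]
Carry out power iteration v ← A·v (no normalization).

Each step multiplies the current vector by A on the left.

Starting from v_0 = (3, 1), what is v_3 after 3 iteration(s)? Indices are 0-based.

v_3 = (0, 2)

v_0 = (3, 1).
v_1 = A·v_0 = (1, 0).
v_2 = A·v_1 = (3, 3).
v_3 = A·v_2 = (0, 2).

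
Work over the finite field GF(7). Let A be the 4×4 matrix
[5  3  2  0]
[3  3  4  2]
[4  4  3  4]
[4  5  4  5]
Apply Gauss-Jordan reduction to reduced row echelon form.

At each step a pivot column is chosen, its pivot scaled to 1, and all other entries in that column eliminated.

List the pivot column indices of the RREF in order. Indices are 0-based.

step 1: normalize row 0 (÷5) = (1, 2, 6, 0)
  row 1: subtract 3×row0 = (0, 4, 0, 2)
  row 2: subtract 4×row0 = (0, 3, 0, 4)
  row 3: subtract 4×row0 = (0, 4, 1, 5)
step 2: normalize row 1 (÷4) = (0, 1, 0, 4)
  row 0: subtract 2×row1 = (1, 0, 6, 6)
  row 2: subtract 3×row1 = (0, 0, 0, 6)
  row 3: subtract 4×row1 = (0, 0, 1, 3)
step 3: exchange rows 2,3
step 3: normalize row 2 (÷1) = (0, 0, 1, 3)
  row 0: subtract 6×row2 = (1, 0, 0, 2)
step 4: normalize row 3 (÷6) = (0, 0, 0, 1)
  row 0: subtract 2×row3 = (1, 0, 0, 0)
  row 1: subtract 4×row3 = (0, 1, 0, 0)
  row 2: subtract 3×row3 = (0, 0, 1, 0)

pivot columns: 0, 1, 2, 3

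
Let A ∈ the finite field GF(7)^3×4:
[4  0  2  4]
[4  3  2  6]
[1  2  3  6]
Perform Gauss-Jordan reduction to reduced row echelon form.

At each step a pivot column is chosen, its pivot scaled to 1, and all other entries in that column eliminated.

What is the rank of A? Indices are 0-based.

[1] R0 /= 4  ⇒  (1, 0, 4, 1)
     R1 -= 4·R0  ⇒  (0, 3, 0, 2)
     R2 -= 1·R0  ⇒  (0, 2, 6, 5)
[2] R1 /= 3  ⇒  (0, 1, 0, 3)
     R2 -= 2·R1  ⇒  (0, 0, 6, 6)
[3] R2 /= 6  ⇒  (0, 0, 1, 1)
     R0 -= 4·R2  ⇒  (1, 0, 0, 4)

rank = 3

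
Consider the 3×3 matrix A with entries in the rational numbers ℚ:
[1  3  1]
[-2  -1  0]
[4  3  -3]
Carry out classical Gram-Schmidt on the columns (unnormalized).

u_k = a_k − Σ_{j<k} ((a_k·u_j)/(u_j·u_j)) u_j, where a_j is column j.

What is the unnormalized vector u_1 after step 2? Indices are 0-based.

Step 1: u_0 = a_0 = (1, -2, 4).
Step 2: u_1 = a_1 − (17/21)·u_0 = (46/21, 13/21, -5/21).

u_1 = (46/21, 13/21, -5/21)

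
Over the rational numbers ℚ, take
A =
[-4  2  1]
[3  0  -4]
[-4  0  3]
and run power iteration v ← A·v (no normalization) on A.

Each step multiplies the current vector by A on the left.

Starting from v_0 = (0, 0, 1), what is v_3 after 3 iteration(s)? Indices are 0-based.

v_0 = (0, 0, 1).
v_1 = A·v_0 = (1, -4, 3).
v_2 = A·v_1 = (-9, -9, 5).
v_3 = A·v_2 = (23, -47, 51).

v_3 = (23, -47, 51)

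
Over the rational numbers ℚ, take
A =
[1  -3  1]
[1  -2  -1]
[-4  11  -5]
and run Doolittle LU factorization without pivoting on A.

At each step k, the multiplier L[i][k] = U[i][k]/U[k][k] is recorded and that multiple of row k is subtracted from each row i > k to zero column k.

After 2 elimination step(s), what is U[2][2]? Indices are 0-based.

U[2][2] = -3

Step 1: pivot at (0,0) is 1.
  row1 ← row1 − (1)·row0  ⇒  L[1][0]=1, U row1=(0, 1, -2)
  row2 ← row2 − (-4)·row0  ⇒  L[2][0]=-4, U row2=(0, -1, -1)
Step 2: pivot at (1,1) is 1.
  row2 ← row2 − (-1)·row1  ⇒  L[2][1]=-1, U row2=(0, 0, -3)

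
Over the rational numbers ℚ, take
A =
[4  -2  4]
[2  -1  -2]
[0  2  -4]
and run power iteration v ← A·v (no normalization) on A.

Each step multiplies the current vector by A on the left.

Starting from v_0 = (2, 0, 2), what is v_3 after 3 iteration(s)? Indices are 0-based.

v_3 = (160, -48, -32)

v_0 = (2, 0, 2).
v_1 = A·v_0 = (16, 0, -8).
v_2 = A·v_1 = (32, 48, 32).
v_3 = A·v_2 = (160, -48, -32).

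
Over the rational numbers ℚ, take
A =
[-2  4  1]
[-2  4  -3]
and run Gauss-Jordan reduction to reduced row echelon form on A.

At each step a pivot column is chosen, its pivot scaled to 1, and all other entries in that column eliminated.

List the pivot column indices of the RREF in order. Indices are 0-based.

pivot(0,0)=-2: scale R0 → (1, -2, -1/2)
  clear (1,0): R1 −= (-2)R0 → (0, 0, -4)
col 1: no nonzero at/below row 1; advance.
pivot(1,2)=-4: scale R1 → (0, 0, 1)
  clear (0,2): R0 −= (-1/2)R1 → (1, -2, 0)

pivot columns: 0, 2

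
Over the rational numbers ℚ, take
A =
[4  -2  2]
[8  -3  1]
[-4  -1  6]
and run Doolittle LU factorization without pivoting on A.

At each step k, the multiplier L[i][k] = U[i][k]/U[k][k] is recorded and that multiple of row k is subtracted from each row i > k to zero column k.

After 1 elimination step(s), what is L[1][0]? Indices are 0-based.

k=0: U[0][0]=4
  eliminate (1,0): mult=2, new row 1: (0, 1, -3); set L[1][0]=2
  eliminate (2,0): mult=-1, new row 2: (0, -3, 8); set L[2][0]=-1

L[1][0] = 2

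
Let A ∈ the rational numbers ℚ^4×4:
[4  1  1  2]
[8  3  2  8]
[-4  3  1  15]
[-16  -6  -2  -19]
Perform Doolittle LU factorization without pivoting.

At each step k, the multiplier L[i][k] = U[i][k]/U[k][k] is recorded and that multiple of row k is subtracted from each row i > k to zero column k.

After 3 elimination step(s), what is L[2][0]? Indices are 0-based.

L[2][0] = -1

k=0: U[0][0]=4
  eliminate (1,0): mult=2, new row 1: (0, 1, 0, 4); set L[1][0]=2
  eliminate (2,0): mult=-1, new row 2: (0, 4, 2, 17); set L[2][0]=-1
  eliminate (3,0): mult=-4, new row 3: (0, -2, 2, -11); set L[3][0]=-4
k=1: U[1][1]=1
  eliminate (2,1): mult=4, new row 2: (0, 0, 2, 1); set L[2][1]=4
  eliminate (3,1): mult=-2, new row 3: (0, 0, 2, -3); set L[3][1]=-2
k=2: U[2][2]=2
  eliminate (3,2): mult=1, new row 3: (0, 0, 0, -4); set L[3][2]=1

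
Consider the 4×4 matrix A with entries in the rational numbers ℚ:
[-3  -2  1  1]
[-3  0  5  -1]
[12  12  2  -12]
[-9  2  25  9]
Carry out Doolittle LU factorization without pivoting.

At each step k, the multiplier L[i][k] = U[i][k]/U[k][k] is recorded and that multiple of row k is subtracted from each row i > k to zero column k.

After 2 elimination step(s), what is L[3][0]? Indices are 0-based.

L[3][0] = 3

k=0: U[0][0]=-3
  eliminate (1,0): mult=1, new row 1: (0, 2, 4, -2); set L[1][0]=1
  eliminate (2,0): mult=-4, new row 2: (0, 4, 6, -8); set L[2][0]=-4
  eliminate (3,0): mult=3, new row 3: (0, 8, 22, 6); set L[3][0]=3
k=1: U[1][1]=2
  eliminate (2,1): mult=2, new row 2: (0, 0, -2, -4); set L[2][1]=2
  eliminate (3,1): mult=4, new row 3: (0, 0, 6, 14); set L[3][1]=4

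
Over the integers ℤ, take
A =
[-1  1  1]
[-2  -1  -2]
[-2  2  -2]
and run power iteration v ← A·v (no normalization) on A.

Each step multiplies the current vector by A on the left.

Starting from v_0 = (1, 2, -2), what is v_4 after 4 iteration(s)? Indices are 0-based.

v_4 = (29, 66, 114)

v_0 = (1, 2, -2).
v_1 = A·v_0 = (-1, 0, 6).
v_2 = A·v_1 = (7, -10, -10).
v_3 = A·v_2 = (-27, 16, -14).
v_4 = A·v_3 = (29, 66, 114).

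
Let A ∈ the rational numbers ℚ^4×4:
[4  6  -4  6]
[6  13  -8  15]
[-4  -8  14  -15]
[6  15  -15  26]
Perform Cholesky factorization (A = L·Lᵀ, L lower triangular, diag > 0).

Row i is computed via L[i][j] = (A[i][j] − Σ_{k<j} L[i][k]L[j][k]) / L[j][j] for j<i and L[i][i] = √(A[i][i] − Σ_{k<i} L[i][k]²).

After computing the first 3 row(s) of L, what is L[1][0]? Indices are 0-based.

L[1][0] = 3

Step 1: L[0][0] = √(4) = 2.
  L[1][0] = (6) / L[0][0] = 3.
Step 2: L[1][1] = √(4) = 2.
  L[2][0] = (-4) / L[0][0] = -2.
  L[2][1] = (-2) / L[1][1] = -1.
Step 3: L[2][2] = √(9) = 3.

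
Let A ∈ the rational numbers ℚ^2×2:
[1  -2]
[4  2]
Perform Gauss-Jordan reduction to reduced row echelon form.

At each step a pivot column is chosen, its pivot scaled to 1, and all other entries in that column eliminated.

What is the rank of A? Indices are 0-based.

[1] R0 /= 1  ⇒  (1, -2)
     R1 -= 4·R0  ⇒  (0, 10)
[2] R1 /= 10  ⇒  (0, 1)
     R0 -= -2·R1  ⇒  (1, 0)

rank = 2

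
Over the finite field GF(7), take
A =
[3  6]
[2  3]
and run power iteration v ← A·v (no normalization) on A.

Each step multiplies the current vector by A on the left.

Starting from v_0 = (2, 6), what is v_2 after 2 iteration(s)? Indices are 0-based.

v_2 = (6, 3)

v_0 = (2, 6).
v_1 = A·v_0 = (0, 1).
v_2 = A·v_1 = (6, 3).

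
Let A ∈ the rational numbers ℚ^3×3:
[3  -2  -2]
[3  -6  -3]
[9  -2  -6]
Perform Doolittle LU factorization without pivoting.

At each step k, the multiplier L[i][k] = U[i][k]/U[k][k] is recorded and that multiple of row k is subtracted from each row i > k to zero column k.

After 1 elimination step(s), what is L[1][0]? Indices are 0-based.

k=0: U[0][0]=3
  eliminate (1,0): mult=1, new row 1: (0, -4, -1); set L[1][0]=1
  eliminate (2,0): mult=3, new row 2: (0, 4, 0); set L[2][0]=3

L[1][0] = 1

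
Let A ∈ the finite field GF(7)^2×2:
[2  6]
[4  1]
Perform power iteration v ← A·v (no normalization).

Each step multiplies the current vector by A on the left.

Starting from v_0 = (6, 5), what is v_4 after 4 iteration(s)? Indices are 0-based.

v_0 = (6, 5).
v_1 = A·v_0 = (0, 1).
v_2 = A·v_1 = (6, 1).
v_3 = A·v_2 = (4, 4).
v_4 = A·v_3 = (4, 6).

v_4 = (4, 6)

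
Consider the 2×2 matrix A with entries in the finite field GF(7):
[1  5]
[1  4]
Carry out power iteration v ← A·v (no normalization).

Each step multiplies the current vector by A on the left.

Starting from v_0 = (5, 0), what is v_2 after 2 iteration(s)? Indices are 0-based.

v_0 = (5, 0).
v_1 = A·v_0 = (5, 5).
v_2 = A·v_1 = (2, 4).

v_2 = (2, 4)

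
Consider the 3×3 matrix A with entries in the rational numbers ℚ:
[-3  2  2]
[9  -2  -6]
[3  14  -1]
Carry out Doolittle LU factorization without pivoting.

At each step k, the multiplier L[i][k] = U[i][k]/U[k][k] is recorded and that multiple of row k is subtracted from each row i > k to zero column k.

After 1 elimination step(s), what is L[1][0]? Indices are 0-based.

L[1][0] = -3

[col 0] pivot -3
  R1 -= -3*R0 → (0, 4, 0)  (L[1][0] := -3)
  R2 -= -1*R0 → (0, 16, 1)  (L[2][0] := -1)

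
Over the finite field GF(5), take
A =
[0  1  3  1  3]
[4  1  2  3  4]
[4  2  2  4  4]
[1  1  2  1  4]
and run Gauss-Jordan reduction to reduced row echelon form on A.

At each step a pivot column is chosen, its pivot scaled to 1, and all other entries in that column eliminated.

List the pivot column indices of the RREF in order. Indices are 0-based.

step 1: exchange rows 0,1
step 1: normalize row 0 (÷4) = (1, 4, 3, 2, 1)
  row 2: subtract 4×row0 = (0, 1, 0, 1, 0)
  row 3: subtract 1×row0 = (0, 2, 4, 4, 3)
step 2: normalize row 1 (÷1) = (0, 1, 3, 1, 3)
  row 0: subtract 4×row1 = (1, 0, 1, 3, 4)
  row 2: subtract 1×row1 = (0, 0, 2, 0, 2)
  row 3: subtract 2×row1 = (0, 0, 3, 2, 2)
step 3: normalize row 2 (÷2) = (0, 0, 1, 0, 1)
  row 0: subtract 1×row2 = (1, 0, 0, 3, 3)
  row 1: subtract 3×row2 = (0, 1, 0, 1, 0)
  row 3: subtract 3×row2 = (0, 0, 0, 2, 4)
step 4: normalize row 3 (÷2) = (0, 0, 0, 1, 2)
  row 0: subtract 3×row3 = (1, 0, 0, 0, 2)
  row 1: subtract 1×row3 = (0, 1, 0, 0, 3)

pivot columns: 0, 1, 2, 3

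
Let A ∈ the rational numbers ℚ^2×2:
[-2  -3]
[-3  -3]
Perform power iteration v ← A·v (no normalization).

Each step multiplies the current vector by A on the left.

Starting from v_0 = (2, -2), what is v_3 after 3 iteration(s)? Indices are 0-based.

v_0 = (2, -2).
v_1 = A·v_0 = (2, 0).
v_2 = A·v_1 = (-4, -6).
v_3 = A·v_2 = (26, 30).

v_3 = (26, 30)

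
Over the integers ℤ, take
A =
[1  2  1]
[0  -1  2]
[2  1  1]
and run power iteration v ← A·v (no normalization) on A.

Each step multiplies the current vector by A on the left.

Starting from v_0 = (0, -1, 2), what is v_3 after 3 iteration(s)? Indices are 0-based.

v_3 = (11, 15, 25)

v_0 = (0, -1, 2).
v_1 = A·v_0 = (0, 5, 1).
v_2 = A·v_1 = (11, -3, 6).
v_3 = A·v_2 = (11, 15, 25).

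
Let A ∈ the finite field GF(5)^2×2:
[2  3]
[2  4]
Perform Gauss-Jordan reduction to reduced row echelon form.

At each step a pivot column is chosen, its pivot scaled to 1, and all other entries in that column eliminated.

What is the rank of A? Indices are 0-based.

rank = 2

[1] R0 /= 2  ⇒  (1, 4)
     R1 -= 2·R0  ⇒  (0, 1)
[2] R1 /= 1  ⇒  (0, 1)
     R0 -= 4·R1  ⇒  (1, 0)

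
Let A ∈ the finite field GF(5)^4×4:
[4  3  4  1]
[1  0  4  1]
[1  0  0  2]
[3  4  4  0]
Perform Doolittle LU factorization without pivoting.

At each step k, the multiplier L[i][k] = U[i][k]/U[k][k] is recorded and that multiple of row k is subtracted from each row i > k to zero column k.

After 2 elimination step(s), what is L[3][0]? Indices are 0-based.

L[3][0] = 2

Step 1: pivot at (0,0) is 4.
  row1 ← row1 − (4)·row0  ⇒  L[1][0]=4, U row1=(0, 3, 3, 2)
  row2 ← row2 − (4)·row0  ⇒  L[2][0]=4, U row2=(0, 3, 4, 3)
  row3 ← row3 − (2)·row0  ⇒  L[3][0]=2, U row3=(0, 3, 1, 3)
Step 2: pivot at (1,1) is 3.
  row2 ← row2 − (1)·row1  ⇒  L[2][1]=1, U row2=(0, 0, 1, 1)
  row3 ← row3 − (1)·row1  ⇒  L[3][1]=1, U row3=(0, 0, 3, 1)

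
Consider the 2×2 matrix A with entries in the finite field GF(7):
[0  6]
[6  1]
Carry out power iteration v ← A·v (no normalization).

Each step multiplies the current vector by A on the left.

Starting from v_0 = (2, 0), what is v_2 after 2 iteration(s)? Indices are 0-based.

v_2 = (2, 5)

v_0 = (2, 0).
v_1 = A·v_0 = (0, 5).
v_2 = A·v_1 = (2, 5).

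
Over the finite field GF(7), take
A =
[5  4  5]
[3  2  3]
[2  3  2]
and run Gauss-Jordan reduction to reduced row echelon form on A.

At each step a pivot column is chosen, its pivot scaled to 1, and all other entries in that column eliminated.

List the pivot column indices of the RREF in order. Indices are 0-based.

pivot columns: 0, 1

[1] R0 /= 5  ⇒  (1, 5, 1)
     R1 -= 3·R0  ⇒  (0, 1, 0)
     R2 -= 2·R0  ⇒  (0, 0, 0)
[2] R1 /= 1  ⇒  (0, 1, 0)
     R0 -= 5·R1  ⇒  (1, 0, 1)
column 2 empty below row 2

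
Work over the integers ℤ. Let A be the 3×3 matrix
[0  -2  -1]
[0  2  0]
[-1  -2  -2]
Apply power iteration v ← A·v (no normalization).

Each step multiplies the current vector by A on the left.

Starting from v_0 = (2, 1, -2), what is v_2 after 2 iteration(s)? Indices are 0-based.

v_0 = (2, 1, -2).
v_1 = A·v_0 = (0, 2, 0).
v_2 = A·v_1 = (-4, 4, -4).

v_2 = (-4, 4, -4)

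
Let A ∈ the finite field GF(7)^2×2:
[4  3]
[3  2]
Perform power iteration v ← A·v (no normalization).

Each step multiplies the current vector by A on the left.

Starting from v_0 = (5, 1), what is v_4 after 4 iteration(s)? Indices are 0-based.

v_4 = (4, 0)

v_0 = (5, 1).
v_1 = A·v_0 = (2, 3).
v_2 = A·v_1 = (3, 5).
v_3 = A·v_2 = (6, 5).
v_4 = A·v_3 = (4, 0).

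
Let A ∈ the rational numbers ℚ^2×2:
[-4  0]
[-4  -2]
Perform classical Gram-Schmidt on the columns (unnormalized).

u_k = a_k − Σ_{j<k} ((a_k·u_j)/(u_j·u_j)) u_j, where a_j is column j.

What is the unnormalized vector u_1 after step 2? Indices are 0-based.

u_1 = (1, -1)

Step 1: u_0 = a_0 = (-4, -4).
Step 2: u_1 = a_1 − (1/4)·u_0 = (1, -1).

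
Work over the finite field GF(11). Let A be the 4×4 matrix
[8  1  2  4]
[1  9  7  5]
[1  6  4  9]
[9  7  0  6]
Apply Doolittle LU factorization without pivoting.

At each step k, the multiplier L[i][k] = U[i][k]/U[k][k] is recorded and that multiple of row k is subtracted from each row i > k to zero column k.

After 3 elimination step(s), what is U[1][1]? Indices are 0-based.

k=0: U[0][0]=8
  eliminate (1,0): mult=7, new row 1: (0, 2, 4, 10); set L[1][0]=7
  eliminate (2,0): mult=7, new row 2: (0, 10, 1, 3); set L[2][0]=7
  eliminate (3,0): mult=8, new row 3: (0, 10, 6, 7); set L[3][0]=8
k=1: U[1][1]=2
  eliminate (2,1): mult=5, new row 2: (0, 0, 3, 8); set L[2][1]=5
  eliminate (3,1): mult=5, new row 3: (0, 0, 8, 1); set L[3][1]=5
k=2: U[2][2]=3
  eliminate (3,2): mult=10, new row 3: (0, 0, 0, 9); set L[3][2]=10

U[1][1] = 2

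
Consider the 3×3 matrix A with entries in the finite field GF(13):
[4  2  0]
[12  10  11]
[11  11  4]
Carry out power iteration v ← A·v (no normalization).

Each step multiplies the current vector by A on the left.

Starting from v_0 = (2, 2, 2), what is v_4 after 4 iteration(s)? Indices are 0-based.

v_0 = (2, 2, 2).
v_1 = A·v_0 = (12, 1, 0).
v_2 = A·v_1 = (11, 11, 0).
v_3 = A·v_2 = (1, 8, 8).
v_4 = A·v_3 = (7, 11, 1).

v_4 = (7, 11, 1)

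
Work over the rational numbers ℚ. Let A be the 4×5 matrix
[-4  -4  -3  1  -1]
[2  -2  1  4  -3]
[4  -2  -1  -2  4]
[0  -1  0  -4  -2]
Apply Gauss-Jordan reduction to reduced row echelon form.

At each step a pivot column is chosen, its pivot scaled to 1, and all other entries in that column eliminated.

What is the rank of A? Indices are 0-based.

step 1: normalize row 0 (÷-4) = (1, 1, 3/4, -1/4, 1/4)
  row 1: subtract 2×row0 = (0, -4, -1/2, 9/2, -7/2)
  row 2: subtract 4×row0 = (0, -6, -4, -1, 3)
step 2: normalize row 1 (÷-4) = (0, 1, 1/8, -9/8, 7/8)
  row 0: subtract 1×row1 = (1, 0, 5/8, 7/8, -5/8)
  row 2: subtract -6×row1 = (0, 0, -13/4, -31/4, 33/4)
  row 3: subtract -1×row1 = (0, 0, 1/8, -41/8, -9/8)
step 3: normalize row 2 (÷-13/4) = (0, 0, 1, 31/13, -33/13)
  row 0: subtract 5/8×row2 = (1, 0, 0, -8/13, 25/26)
  row 1: subtract 1/8×row2 = (0, 1, 0, -37/26, 31/26)
  row 3: subtract 1/8×row2 = (0, 0, 0, -141/26, -21/26)
step 4: normalize row 3 (÷-141/26) = (0, 0, 0, 1, 7/47)
  row 0: subtract -8/13×row3 = (1, 0, 0, 0, 99/94)
  row 1: subtract -37/26×row3 = (0, 1, 0, 0, 66/47)
  row 2: subtract 31/13×row3 = (0, 0, 1, 0, -136/47)

rank = 4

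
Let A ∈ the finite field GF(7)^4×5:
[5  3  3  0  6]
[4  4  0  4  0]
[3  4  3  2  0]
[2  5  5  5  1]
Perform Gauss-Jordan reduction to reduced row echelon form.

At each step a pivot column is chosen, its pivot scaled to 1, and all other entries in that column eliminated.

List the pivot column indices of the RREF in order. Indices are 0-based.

[1] R0 /= 5  ⇒  (1, 2, 2, 0, 4)
     R1 -= 4·R0  ⇒  (0, 3, 6, 4, 5)
     R2 -= 3·R0  ⇒  (0, 5, 4, 2, 2)
     R3 -= 2·R0  ⇒  (0, 1, 1, 5, 0)
[2] R1 /= 3  ⇒  (0, 1, 2, 6, 4)
     R0 -= 2·R1  ⇒  (1, 0, 5, 2, 3)
     R2 -= 5·R1  ⇒  (0, 0, 1, 0, 3)
     R3 -= 1·R1  ⇒  (0, 0, 6, 6, 3)
[3] R2 /= 1  ⇒  (0, 0, 1, 0, 3)
     R0 -= 5·R2  ⇒  (1, 0, 0, 2, 2)
     R1 -= 2·R2  ⇒  (0, 1, 0, 6, 5)
     R3 -= 6·R2  ⇒  (0, 0, 0, 6, 6)
[4] R3 /= 6  ⇒  (0, 0, 0, 1, 1)
     R0 -= 2·R3  ⇒  (1, 0, 0, 0, 0)
     R1 -= 6·R3  ⇒  (0, 1, 0, 0, 6)

pivot columns: 0, 1, 2, 3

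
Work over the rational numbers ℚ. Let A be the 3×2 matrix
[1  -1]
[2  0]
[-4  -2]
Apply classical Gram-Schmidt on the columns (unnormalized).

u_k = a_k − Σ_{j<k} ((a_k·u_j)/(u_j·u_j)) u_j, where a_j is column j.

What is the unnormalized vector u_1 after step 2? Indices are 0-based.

Step 1: u_0 = a_0 = (1, 2, -4).
Step 2: u_1 = a_1 − (1/3)·u_0 = (-4/3, -2/3, -2/3).

u_1 = (-4/3, -2/3, -2/3)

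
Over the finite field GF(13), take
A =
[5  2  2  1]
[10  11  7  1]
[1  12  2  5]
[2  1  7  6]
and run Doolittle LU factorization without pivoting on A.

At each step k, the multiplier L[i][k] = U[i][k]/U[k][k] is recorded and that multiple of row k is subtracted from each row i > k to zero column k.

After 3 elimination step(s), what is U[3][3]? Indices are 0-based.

U[3][3] = 5

k=0: U[0][0]=5
  eliminate (1,0): mult=2, new row 1: (0, 7, 3, 12); set L[1][0]=2
  eliminate (2,0): mult=8, new row 2: (0, 9, 12, 10); set L[2][0]=8
  eliminate (3,0): mult=3, new row 3: (0, 8, 1, 3); set L[3][0]=3
k=1: U[1][1]=7
  eliminate (2,1): mult=5, new row 2: (0, 0, 10, 2); set L[2][1]=5
  eliminate (3,1): mult=3, new row 3: (0, 0, 5, 6); set L[3][1]=3
k=2: U[2][2]=10
  eliminate (3,2): mult=7, new row 3: (0, 0, 0, 5); set L[3][2]=7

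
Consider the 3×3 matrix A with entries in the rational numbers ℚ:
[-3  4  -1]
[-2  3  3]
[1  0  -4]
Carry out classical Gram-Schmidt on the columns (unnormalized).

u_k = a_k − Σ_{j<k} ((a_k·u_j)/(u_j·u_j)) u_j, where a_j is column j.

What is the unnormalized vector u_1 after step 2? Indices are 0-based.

u_1 = (1/7, 3/7, 9/7)

Step 1: u_0 = a_0 = (-3, -2, 1).
Step 2: u_1 = a_1 − (-9/7)·u_0 = (1/7, 3/7, 9/7).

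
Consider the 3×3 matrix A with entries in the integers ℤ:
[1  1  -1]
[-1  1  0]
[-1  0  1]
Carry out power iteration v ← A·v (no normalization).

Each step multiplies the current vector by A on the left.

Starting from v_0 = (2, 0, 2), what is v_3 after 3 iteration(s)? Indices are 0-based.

v_0 = (2, 0, 2).
v_1 = A·v_0 = (0, -2, 0).
v_2 = A·v_1 = (-2, -2, 0).
v_3 = A·v_2 = (-4, 0, 2).

v_3 = (-4, 0, 2)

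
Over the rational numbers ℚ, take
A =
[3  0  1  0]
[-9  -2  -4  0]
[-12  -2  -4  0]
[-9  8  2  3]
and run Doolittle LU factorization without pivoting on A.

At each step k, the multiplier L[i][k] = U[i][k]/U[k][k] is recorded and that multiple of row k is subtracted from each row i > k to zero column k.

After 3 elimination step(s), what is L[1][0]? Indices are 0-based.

[col 0] pivot 3
  R1 -= -3*R0 → (0, -2, -1, 0)  (L[1][0] := -3)
  R2 -= -4*R0 → (0, -2, 0, 0)  (L[2][0] := -4)
  R3 -= -3*R0 → (0, 8, 5, 3)  (L[3][0] := -3)
[col 1] pivot -2
  R2 -= 1*R1 → (0, 0, 1, 0)  (L[2][1] := 1)
  R3 -= -4*R1 → (0, 0, 1, 3)  (L[3][1] := -4)
[col 2] pivot 1
  R3 -= 1*R2 → (0, 0, 0, 3)  (L[3][2] := 1)

L[1][0] = -3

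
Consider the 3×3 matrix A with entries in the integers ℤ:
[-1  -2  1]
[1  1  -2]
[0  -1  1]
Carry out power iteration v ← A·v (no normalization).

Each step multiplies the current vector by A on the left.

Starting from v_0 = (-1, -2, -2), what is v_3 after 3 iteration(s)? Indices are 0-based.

v_3 = (-4, 1, -5)

v_0 = (-1, -2, -2).
v_1 = A·v_0 = (3, 1, 0).
v_2 = A·v_1 = (-5, 4, -1).
v_3 = A·v_2 = (-4, 1, -5).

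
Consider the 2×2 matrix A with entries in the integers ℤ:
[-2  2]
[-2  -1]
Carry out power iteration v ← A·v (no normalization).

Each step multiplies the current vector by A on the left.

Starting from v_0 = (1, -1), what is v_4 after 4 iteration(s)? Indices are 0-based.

v_4 = (-54, 9)

v_0 = (1, -1).
v_1 = A·v_0 = (-4, -1).
v_2 = A·v_1 = (6, 9).
v_3 = A·v_2 = (6, -21).
v_4 = A·v_3 = (-54, 9).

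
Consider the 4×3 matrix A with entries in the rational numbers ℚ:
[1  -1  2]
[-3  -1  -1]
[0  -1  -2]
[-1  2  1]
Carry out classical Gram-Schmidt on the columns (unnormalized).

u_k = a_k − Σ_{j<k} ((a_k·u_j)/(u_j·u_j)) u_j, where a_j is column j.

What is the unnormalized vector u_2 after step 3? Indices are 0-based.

Step 1: u_0 = a_0 = (1, -3, 0, -1).
Step 2: u_1 = a_1 − (0)·u_0 = (-1, -1, -1, 2).
Step 3: u_2 = a_2 − (4/11)·u_0 − (3/7)·u_1 = (159/77, 40/77, -11/7, 39/77).

u_2 = (159/77, 40/77, -11/7, 39/77)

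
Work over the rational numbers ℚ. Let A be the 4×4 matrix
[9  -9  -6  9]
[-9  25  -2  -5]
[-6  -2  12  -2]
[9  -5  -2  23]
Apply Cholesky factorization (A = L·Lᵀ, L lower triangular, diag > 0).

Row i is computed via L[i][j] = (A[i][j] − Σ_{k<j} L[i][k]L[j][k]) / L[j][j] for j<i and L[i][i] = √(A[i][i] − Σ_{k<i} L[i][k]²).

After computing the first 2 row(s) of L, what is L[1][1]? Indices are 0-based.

L[1][1] = 4

Step 1: L[0][0] = √(9) = 3.
  L[1][0] = (-9) / L[0][0] = -3.
Step 2: L[1][1] = √(16) = 4.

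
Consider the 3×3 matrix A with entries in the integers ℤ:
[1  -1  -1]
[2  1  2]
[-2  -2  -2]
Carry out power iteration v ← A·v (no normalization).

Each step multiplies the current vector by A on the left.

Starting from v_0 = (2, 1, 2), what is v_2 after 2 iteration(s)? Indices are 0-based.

v_2 = (0, -13, 4)

v_0 = (2, 1, 2).
v_1 = A·v_0 = (-1, 9, -10).
v_2 = A·v_1 = (0, -13, 4).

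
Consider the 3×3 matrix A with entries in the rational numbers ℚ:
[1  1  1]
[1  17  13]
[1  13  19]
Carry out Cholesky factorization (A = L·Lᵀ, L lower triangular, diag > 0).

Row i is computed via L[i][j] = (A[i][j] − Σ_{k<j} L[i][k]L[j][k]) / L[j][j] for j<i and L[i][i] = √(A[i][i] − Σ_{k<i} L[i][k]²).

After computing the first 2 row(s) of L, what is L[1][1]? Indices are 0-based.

Step 1: L[0][0] = √(1) = 1.
  L[1][0] = (1) / L[0][0] = 1.
Step 2: L[1][1] = √(16) = 4.

L[1][1] = 4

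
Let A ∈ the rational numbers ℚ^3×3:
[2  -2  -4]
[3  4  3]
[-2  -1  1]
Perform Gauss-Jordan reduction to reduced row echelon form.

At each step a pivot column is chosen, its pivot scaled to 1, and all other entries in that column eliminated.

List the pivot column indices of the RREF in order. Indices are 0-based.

[1] R0 /= 2  ⇒  (1, -1, -2)
     R1 -= 3·R0  ⇒  (0, 7, 9)
     R2 -= -2·R0  ⇒  (0, -3, -3)
[2] R1 /= 7  ⇒  (0, 1, 9/7)
     R0 -= -1·R1  ⇒  (1, 0, -5/7)
     R2 -= -3·R1  ⇒  (0, 0, 6/7)
[3] R2 /= 6/7  ⇒  (0, 0, 1)
     R0 -= -5/7·R2  ⇒  (1, 0, 0)
     R1 -= 9/7·R2  ⇒  (0, 1, 0)

pivot columns: 0, 1, 2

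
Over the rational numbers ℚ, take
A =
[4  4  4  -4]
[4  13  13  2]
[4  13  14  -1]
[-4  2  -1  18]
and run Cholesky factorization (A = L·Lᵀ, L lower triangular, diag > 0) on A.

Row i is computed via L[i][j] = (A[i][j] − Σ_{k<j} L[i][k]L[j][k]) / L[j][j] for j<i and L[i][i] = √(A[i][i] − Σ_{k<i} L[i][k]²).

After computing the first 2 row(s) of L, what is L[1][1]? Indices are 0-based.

Step 1: L[0][0] = √(4) = 2.
  L[1][0] = (4) / L[0][0] = 2.
Step 2: L[1][1] = √(9) = 3.

L[1][1] = 3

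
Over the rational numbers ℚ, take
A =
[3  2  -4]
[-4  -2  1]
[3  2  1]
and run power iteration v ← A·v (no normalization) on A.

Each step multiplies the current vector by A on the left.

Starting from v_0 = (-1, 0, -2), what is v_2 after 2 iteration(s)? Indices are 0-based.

v_0 = (-1, 0, -2).
v_1 = A·v_0 = (5, 2, -5).
v_2 = A·v_1 = (39, -29, 14).

v_2 = (39, -29, 14)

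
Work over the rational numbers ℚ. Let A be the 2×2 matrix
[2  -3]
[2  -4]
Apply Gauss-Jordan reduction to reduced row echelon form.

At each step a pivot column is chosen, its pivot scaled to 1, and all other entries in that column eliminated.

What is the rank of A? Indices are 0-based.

pivot(0,0)=2: scale R0 → (1, -3/2)
  clear (1,0): R1 −= (2)R0 → (0, -1)
pivot(1,1)=-1: scale R1 → (0, 1)
  clear (0,1): R0 −= (-3/2)R1 → (1, 0)

rank = 2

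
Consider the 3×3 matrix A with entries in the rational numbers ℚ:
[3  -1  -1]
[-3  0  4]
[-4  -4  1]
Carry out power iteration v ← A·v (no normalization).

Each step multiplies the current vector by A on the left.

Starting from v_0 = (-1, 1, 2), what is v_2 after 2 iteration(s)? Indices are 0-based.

v_2 = (-31, 26, -18)

v_0 = (-1, 1, 2).
v_1 = A·v_0 = (-6, 11, 2).
v_2 = A·v_1 = (-31, 26, -18).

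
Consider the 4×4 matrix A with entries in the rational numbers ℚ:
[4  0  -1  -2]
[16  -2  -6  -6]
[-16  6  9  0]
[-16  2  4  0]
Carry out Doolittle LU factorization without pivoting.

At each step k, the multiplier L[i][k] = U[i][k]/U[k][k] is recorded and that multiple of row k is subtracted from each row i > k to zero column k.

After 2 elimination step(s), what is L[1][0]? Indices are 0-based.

k=0: U[0][0]=4
  eliminate (1,0): mult=4, new row 1: (0, -2, -2, 2); set L[1][0]=4
  eliminate (2,0): mult=-4, new row 2: (0, 6, 5, -8); set L[2][0]=-4
  eliminate (3,0): mult=-4, new row 3: (0, 2, 0, -8); set L[3][0]=-4
k=1: U[1][1]=-2
  eliminate (2,1): mult=-3, new row 2: (0, 0, -1, -2); set L[2][1]=-3
  eliminate (3,1): mult=-1, new row 3: (0, 0, -2, -6); set L[3][1]=-1

L[1][0] = 4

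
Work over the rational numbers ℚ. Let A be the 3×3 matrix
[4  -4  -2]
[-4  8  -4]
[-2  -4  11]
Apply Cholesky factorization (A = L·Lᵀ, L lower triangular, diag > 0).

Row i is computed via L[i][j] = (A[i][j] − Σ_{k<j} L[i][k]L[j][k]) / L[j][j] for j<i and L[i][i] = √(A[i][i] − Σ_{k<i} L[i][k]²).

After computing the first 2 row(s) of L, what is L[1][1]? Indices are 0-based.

L[1][1] = 2

Step 1: L[0][0] = √(4) = 2.
  L[1][0] = (-4) / L[0][0] = -2.
Step 2: L[1][1] = √(4) = 2.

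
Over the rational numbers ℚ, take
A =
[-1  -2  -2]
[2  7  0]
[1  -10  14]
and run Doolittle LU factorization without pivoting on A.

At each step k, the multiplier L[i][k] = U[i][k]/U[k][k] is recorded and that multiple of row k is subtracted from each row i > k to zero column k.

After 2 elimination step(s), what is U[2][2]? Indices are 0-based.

Step 1: pivot at (0,0) is -1.
  row1 ← row1 − (-2)·row0  ⇒  L[1][0]=-2, U row1=(0, 3, -4)
  row2 ← row2 − (-1)·row0  ⇒  L[2][0]=-1, U row2=(0, -12, 12)
Step 2: pivot at (1,1) is 3.
  row2 ← row2 − (-4)·row1  ⇒  L[2][1]=-4, U row2=(0, 0, -4)

U[2][2] = -4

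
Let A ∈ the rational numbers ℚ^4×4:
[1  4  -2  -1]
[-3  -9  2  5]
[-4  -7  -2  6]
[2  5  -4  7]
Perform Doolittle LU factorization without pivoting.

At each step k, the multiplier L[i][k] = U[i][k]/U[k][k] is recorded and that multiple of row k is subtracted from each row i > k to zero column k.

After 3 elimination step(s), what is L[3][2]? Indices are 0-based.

Step 1: pivot at (0,0) is 1.
  row1 ← row1 − (-3)·row0  ⇒  L[1][0]=-3, U row1=(0, 3, -4, 2)
  row2 ← row2 − (-4)·row0  ⇒  L[2][0]=-4, U row2=(0, 9, -10, 2)
  row3 ← row3 − (2)·row0  ⇒  L[3][0]=2, U row3=(0, -3, 0, 9)
Step 2: pivot at (1,1) is 3.
  row2 ← row2 − (3)·row1  ⇒  L[2][1]=3, U row2=(0, 0, 2, -4)
  row3 ← row3 − (-1)·row1  ⇒  L[3][1]=-1, U row3=(0, 0, -4, 11)
Step 3: pivot at (2,2) is 2.
  row3 ← row3 − (-2)·row2  ⇒  L[3][2]=-2, U row3=(0, 0, 0, 3)

L[3][2] = -2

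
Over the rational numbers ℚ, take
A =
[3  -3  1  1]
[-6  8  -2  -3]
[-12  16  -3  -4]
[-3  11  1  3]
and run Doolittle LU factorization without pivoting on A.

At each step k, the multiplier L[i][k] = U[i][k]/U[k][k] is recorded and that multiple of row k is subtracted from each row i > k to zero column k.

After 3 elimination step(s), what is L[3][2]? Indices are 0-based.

Step 1: pivot at (0,0) is 3.
  row1 ← row1 − (-2)·row0  ⇒  L[1][0]=-2, U row1=(0, 2, 0, -1)
  row2 ← row2 − (-4)·row0  ⇒  L[2][0]=-4, U row2=(0, 4, 1, 0)
  row3 ← row3 − (-1)·row0  ⇒  L[3][0]=-1, U row3=(0, 8, 2, 4)
Step 2: pivot at (1,1) is 2.
  row2 ← row2 − (2)·row1  ⇒  L[2][1]=2, U row2=(0, 0, 1, 2)
  row3 ← row3 − (4)·row1  ⇒  L[3][1]=4, U row3=(0, 0, 2, 8)
Step 3: pivot at (2,2) is 1.
  row3 ← row3 − (2)·row2  ⇒  L[3][2]=2, U row3=(0, 0, 0, 4)

L[3][2] = 2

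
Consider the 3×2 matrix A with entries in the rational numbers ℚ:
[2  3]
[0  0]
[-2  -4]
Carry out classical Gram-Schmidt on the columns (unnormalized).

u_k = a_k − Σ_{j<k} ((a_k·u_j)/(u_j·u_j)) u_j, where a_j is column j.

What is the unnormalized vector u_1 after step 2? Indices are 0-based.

Step 1: u_0 = a_0 = (2, 0, -2).
Step 2: u_1 = a_1 − (7/4)·u_0 = (-1/2, 0, -1/2).

u_1 = (-1/2, 0, -1/2)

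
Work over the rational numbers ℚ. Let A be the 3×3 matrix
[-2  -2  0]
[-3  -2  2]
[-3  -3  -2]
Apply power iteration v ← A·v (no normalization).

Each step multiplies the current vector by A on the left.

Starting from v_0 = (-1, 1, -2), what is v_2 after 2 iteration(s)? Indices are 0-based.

v_0 = (-1, 1, -2).
v_1 = A·v_0 = (0, -3, 4).
v_2 = A·v_1 = (6, 14, 1).

v_2 = (6, 14, 1)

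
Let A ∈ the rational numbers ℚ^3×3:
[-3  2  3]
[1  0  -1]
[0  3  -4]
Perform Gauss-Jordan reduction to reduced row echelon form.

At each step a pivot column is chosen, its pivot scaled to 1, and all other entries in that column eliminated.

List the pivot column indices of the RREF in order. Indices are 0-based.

[1] R0 /= -3  ⇒  (1, -2/3, -1)
     R1 -= 1·R0  ⇒  (0, 2/3, 0)
[2] R1 /= 2/3  ⇒  (0, 1, 0)
     R0 -= -2/3·R1  ⇒  (1, 0, -1)
     R2 -= 3·R1  ⇒  (0, 0, -4)
[3] R2 /= -4  ⇒  (0, 0, 1)
     R0 -= -1·R2  ⇒  (1, 0, 0)

pivot columns: 0, 1, 2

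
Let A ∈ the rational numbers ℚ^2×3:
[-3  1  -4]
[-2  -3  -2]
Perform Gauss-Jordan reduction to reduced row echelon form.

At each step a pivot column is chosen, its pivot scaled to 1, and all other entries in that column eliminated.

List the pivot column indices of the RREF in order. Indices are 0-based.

pivot columns: 0, 1

pivot(0,0)=-3: scale R0 → (1, -1/3, 4/3)
  clear (1,0): R1 −= (-2)R0 → (0, -11/3, 2/3)
pivot(1,1)=-11/3: scale R1 → (0, 1, -2/11)
  clear (0,1): R0 −= (-1/3)R1 → (1, 0, 14/11)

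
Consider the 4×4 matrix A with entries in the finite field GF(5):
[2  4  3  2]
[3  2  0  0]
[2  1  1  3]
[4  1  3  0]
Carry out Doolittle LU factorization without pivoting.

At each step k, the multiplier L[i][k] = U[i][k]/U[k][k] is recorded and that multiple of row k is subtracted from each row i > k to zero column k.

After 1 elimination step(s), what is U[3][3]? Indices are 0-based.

U[3][3] = 1

Step 1: pivot at (0,0) is 2.
  row1 ← row1 − (4)·row0  ⇒  L[1][0]=4, U row1=(0, 1, 3, 2)
  row2 ← row2 − (1)·row0  ⇒  L[2][0]=1, U row2=(0, 2, 3, 1)
  row3 ← row3 − (2)·row0  ⇒  L[3][0]=2, U row3=(0, 3, 2, 1)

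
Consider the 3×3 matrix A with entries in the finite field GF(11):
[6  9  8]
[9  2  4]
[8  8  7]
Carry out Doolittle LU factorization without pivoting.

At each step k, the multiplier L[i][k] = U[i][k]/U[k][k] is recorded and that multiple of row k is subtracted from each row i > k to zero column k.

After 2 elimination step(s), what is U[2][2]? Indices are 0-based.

U[2][2] = 9

[col 0] pivot 6
  R1 -= 7*R0 → (0, 5, 3)  (L[1][0] := 7)
  R2 -= 5*R0 → (0, 7, 0)  (L[2][0] := 5)
[col 1] pivot 5
  R2 -= 8*R1 → (0, 0, 9)  (L[2][1] := 8)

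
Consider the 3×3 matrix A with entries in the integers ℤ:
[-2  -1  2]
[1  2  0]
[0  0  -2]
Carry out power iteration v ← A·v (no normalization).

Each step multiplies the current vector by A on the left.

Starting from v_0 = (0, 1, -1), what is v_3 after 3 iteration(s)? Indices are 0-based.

v_0 = (0, 1, -1).
v_1 = A·v_0 = (-3, 2, 2).
v_2 = A·v_1 = (8, 1, -4).
v_3 = A·v_2 = (-25, 10, 8).

v_3 = (-25, 10, 8)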